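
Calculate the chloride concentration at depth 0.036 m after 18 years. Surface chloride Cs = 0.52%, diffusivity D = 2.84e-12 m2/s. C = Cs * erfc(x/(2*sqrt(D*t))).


t_seconds = 18 * 365.25 * 24 * 3600 = 568036800.0 s
arg = 0.036 / (2 * sqrt(2.84e-12 * 568036800.0))
= 0.4482
erfc(0.4482) = 0.5262
C = 0.52 * 0.5262 = 0.2736%

0.2736


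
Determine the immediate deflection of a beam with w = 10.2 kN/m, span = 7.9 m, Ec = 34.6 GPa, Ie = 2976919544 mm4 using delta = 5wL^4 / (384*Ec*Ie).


Convert: L = 7.9 m = 7900 mm, Ec = 34.6 GPa = 34600 MPa
delta = 5 * 10.2 * 7900^4 / (384 * 34600 * 2976919544)
= 5.02 mm

5.02


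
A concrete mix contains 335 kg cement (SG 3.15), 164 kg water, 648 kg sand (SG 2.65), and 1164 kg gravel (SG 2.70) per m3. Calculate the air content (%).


Vol cement = 335 / (3.15 * 1000) = 0.106349 m3
Vol water = 164 / 1000 = 0.164 m3
Vol sand = 648 / (2.65 * 1000) = 0.244528 m3
Vol gravel = 1164 / (2.70 * 1000) = 0.431111 m3
Total solid + water volume = 0.945989 m3
Air = (1 - 0.945989) * 100 = 5.4%

5.4


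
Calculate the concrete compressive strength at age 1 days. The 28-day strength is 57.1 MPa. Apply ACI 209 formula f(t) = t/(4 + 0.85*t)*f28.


f(1) = 1 / (4 + 0.85 * 1) * 57.1
= 1 / 4.85 * 57.1
= 11.77 MPa

11.77


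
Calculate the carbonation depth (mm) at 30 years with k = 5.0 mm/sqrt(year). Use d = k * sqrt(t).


depth = k * sqrt(t)
= 5.0 * sqrt(30)
= 27.39 mm

27.39


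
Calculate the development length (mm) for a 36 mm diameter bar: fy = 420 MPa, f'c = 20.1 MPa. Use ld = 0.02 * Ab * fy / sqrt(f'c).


Ab = pi * 36^2 / 4 = 1017.876 mm2
ld = 0.02 * 1017.876 * 420 / sqrt(20.1)
= 1907.1 mm

1907.1


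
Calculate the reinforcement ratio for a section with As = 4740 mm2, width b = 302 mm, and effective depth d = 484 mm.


rho = As / (b * d)
= 4740 / (302 * 484)
= 0.0324

0.0324


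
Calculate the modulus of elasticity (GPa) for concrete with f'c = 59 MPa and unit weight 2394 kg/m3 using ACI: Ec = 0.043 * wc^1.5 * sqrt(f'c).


Ec = 0.043 * 2394^1.5 * sqrt(59) / 1000
= 38.69 GPa

38.69


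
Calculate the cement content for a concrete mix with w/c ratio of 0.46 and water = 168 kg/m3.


Cement = water / (w/c)
= 168 / 0.46
= 365.2 kg/m3

365.2


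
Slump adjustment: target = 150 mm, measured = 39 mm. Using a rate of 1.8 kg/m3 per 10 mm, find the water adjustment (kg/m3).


Difference = 150 - 39 = 111 mm
Water adjustment = 111 * 1.8 / 10 = 20.0 kg/m3

20.0


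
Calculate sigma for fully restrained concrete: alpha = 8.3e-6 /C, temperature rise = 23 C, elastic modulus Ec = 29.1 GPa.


sigma = alpha * dT * Ec
= 8.3e-6 * 23 * 29.1 * 1000
= 5.555 MPa

5.555


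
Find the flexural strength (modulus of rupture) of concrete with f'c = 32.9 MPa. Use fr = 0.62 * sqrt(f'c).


fr = 0.62 * sqrt(32.9)
= 3.556 MPa

3.556


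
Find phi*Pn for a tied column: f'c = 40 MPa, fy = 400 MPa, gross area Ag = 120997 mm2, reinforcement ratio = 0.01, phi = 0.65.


Ast = rho * Ag = 0.01 * 120997 = 1209.97 mm2
phi*Pn = 0.65 * 0.80 * (0.85 * 40 * (120997 - 1209.97) + 400 * 1209.97) / 1000
= 2369.51 kN

2369.51


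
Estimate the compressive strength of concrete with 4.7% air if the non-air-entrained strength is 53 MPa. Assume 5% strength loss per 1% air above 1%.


Strength loss = (4.7 - 1) * 5 = 18.5%
f'c = 53 * (1 - 18.5/100)
= 43.2 MPa

43.2


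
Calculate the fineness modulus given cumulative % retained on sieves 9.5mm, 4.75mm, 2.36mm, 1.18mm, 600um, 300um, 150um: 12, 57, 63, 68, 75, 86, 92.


FM = sum(cumulative % retained) / 100
= 453 / 100
= 4.53

4.53


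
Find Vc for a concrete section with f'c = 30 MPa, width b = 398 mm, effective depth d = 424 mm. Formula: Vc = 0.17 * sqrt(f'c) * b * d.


Vc = 0.17 * sqrt(30) * 398 * 424 / 1000
= 157.13 kN

157.13


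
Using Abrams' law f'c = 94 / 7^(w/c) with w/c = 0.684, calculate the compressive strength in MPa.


f'c = 94 / 7^0.684
= 94 / 3.785
= 24.84 MPa

24.84


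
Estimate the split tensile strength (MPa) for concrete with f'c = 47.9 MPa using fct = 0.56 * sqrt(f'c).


fct = 0.56 * sqrt(47.9)
= 0.56 * 6.921
= 3.876 MPa

3.876


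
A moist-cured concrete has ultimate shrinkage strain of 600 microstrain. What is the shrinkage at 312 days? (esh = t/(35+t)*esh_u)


esh(312) = 312 / (35 + 312) * 600
= 312 / 347 * 600
= 539.5 microstrain

539.5


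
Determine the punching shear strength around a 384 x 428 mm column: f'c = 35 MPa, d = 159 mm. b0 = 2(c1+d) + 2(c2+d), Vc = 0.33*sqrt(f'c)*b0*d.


b0 = 2*(384 + 159) + 2*(428 + 159) = 2260 mm
Vc = 0.33 * sqrt(35) * 2260 * 159 / 1000
= 701.54 kN

701.54


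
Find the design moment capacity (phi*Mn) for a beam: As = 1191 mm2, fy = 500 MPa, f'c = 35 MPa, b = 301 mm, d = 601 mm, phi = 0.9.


a = As * fy / (0.85 * f'c * b)
= 1191 * 500 / (0.85 * 35 * 301)
= 66.501 mm
Mn = As * fy * (d - a/2) / 10^6
= 338.0948 kN-m
phi*Mn = 0.9 * 338.0948 = 304.29 kN-m

304.29


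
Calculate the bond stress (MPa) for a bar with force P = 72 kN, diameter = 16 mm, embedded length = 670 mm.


u = P / (pi * db * ld)
= 72 * 1000 / (pi * 16 * 670)
= 2.138 MPa

2.138


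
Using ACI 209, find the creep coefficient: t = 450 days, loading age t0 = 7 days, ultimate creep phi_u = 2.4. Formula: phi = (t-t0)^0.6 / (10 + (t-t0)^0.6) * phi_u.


dt = 450 - 7 = 443
phi = 443^0.6 / (10 + 443^0.6) * 2.4
= 1.907

1.907


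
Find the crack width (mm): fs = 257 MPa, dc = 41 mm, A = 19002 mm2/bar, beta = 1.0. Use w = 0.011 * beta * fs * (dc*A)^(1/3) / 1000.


w = 0.011 * beta * fs * (dc * A)^(1/3) / 1000
= 0.011 * 1.0 * 257 * (41 * 19002)^(1/3) / 1000
= 0.26 mm

0.26


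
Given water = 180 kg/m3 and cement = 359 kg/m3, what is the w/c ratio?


w/c = water / cement
w/c = 180 / 359 = 0.501

0.501


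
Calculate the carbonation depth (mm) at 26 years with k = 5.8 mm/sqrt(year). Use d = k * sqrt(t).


depth = k * sqrt(t)
= 5.8 * sqrt(26)
= 29.57 mm

29.57


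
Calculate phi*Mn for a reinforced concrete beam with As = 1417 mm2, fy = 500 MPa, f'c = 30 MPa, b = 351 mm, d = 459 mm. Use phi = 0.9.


a = As * fy / (0.85 * f'c * b)
= 1417 * 500 / (0.85 * 30 * 351)
= 79.1576 mm
Mn = As * fy * (d - a/2) / 10^6
= 297.1599 kN-m
phi*Mn = 0.9 * 297.1599 = 267.44 kN-m

267.44


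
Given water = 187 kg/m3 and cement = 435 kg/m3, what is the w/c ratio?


w/c = water / cement
w/c = 187 / 435 = 0.43

0.43


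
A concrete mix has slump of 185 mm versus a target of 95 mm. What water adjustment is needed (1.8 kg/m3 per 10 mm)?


Difference = 95 - 185 = -90 mm
Water adjustment = -90 * 1.8 / 10 = -16.2 kg/m3

-16.2


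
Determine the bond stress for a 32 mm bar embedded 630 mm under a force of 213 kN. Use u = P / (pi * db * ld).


u = P / (pi * db * ld)
= 213 * 1000 / (pi * 32 * 630)
= 3.363 MPa

3.363


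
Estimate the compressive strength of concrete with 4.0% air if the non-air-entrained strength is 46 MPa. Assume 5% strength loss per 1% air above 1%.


Strength loss = (4.0 - 1) * 5 = 15.0%
f'c = 46 * (1 - 15.0/100)
= 39.1 MPa

39.1


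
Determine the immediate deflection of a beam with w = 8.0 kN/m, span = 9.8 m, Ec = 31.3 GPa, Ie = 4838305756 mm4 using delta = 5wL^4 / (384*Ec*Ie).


Convert: L = 9.8 m = 9800 mm, Ec = 31.3 GPa = 31300 MPa
delta = 5 * 8.0 * 9800^4 / (384 * 31300 * 4838305756)
= 6.34 mm

6.34


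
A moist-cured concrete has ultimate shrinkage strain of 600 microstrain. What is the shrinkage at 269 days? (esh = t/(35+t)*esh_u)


esh(269) = 269 / (35 + 269) * 600
= 269 / 304 * 600
= 530.9 microstrain

530.9


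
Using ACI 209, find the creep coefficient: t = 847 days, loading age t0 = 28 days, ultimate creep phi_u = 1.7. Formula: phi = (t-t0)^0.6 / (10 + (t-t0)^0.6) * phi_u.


dt = 847 - 28 = 819
phi = 819^0.6 / (10 + 819^0.6) * 1.7
= 1.442

1.442


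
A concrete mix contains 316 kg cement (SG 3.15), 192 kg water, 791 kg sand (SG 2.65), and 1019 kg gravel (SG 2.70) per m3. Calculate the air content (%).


Vol cement = 316 / (3.15 * 1000) = 0.100317 m3
Vol water = 192 / 1000 = 0.192 m3
Vol sand = 791 / (2.65 * 1000) = 0.298491 m3
Vol gravel = 1019 / (2.70 * 1000) = 0.377407 m3
Total solid + water volume = 0.968215 m3
Air = (1 - 0.968215) * 100 = 3.18%

3.18


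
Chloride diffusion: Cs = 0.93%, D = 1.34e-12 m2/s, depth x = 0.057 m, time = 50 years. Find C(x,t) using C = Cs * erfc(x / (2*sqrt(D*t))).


t_seconds = 50 * 365.25 * 24 * 3600 = 1577880000.0 s
arg = 0.057 / (2 * sqrt(1.34e-12 * 1577880000.0))
= 0.6198
erfc(0.6198) = 0.3807
C = 0.93 * 0.3807 = 0.3541%

0.3541


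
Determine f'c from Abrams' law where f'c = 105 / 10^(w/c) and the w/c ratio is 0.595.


f'c = 105 / 10^0.595
= 105 / 3.936
= 26.68 MPa

26.68


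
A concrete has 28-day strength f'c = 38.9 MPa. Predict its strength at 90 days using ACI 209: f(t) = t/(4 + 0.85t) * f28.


f(90) = 90 / (4 + 0.85 * 90) * 38.9
= 90 / 80.5 * 38.9
= 43.49 MPa

43.49


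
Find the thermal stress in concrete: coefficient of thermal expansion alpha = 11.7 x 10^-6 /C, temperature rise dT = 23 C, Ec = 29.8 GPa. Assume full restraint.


sigma = alpha * dT * Ec
= 11.7e-6 * 23 * 29.8 * 1000
= 8.019 MPa

8.019


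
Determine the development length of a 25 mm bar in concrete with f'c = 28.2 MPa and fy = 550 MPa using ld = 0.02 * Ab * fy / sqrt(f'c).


Ab = pi * 25^2 / 4 = 490.874 mm2
ld = 0.02 * 490.874 * 550 / sqrt(28.2)
= 1016.8 mm

1016.8


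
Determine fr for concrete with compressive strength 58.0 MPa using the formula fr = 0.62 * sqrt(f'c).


fr = 0.62 * sqrt(58.0)
= 4.722 MPa

4.722


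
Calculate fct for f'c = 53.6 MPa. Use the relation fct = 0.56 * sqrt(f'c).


fct = 0.56 * sqrt(53.6)
= 0.56 * 7.321
= 4.1 MPa

4.1


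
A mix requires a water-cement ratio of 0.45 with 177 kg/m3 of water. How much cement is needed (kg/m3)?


Cement = water / (w/c)
= 177 / 0.45
= 393.3 kg/m3

393.3


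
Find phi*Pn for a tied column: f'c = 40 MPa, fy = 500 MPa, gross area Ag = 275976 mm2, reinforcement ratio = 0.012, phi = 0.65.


Ast = rho * Ag = 0.012 * 275976 = 3311.712 mm2
phi*Pn = 0.65 * 0.80 * (0.85 * 40 * (275976 - 3311.712) + 500 * 3311.712) / 1000
= 5681.75 kN

5681.75


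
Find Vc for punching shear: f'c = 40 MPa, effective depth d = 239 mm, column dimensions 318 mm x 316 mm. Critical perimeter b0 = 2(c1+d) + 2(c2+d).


b0 = 2*(318 + 239) + 2*(316 + 239) = 2224 mm
Vc = 0.33 * sqrt(40) * 2224 * 239 / 1000
= 1109.37 kN

1109.37


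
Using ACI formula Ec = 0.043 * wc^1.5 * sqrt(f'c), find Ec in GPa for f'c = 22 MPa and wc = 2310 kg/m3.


Ec = 0.043 * 2310^1.5 * sqrt(22) / 1000
= 22.39 GPa

22.39


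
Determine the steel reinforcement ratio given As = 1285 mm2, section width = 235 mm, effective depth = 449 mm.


rho = As / (b * d)
= 1285 / (235 * 449)
= 0.0122

0.0122


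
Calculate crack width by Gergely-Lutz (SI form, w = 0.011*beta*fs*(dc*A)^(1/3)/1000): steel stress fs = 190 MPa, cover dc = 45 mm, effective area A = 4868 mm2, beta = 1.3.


w = 0.011 * beta * fs * (dc * A)^(1/3) / 1000
= 0.011 * 1.3 * 190 * (45 * 4868)^(1/3) / 1000
= 0.164 mm

0.164


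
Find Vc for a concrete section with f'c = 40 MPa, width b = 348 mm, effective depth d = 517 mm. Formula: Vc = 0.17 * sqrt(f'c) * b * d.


Vc = 0.17 * sqrt(40) * 348 * 517 / 1000
= 193.44 kN

193.44


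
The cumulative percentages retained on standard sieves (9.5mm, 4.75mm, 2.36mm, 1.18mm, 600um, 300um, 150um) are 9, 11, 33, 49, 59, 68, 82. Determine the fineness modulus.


FM = sum(cumulative % retained) / 100
= 311 / 100
= 3.11

3.11


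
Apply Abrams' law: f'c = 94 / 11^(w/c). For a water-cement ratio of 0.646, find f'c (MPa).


f'c = 94 / 11^0.646
= 94 / 4.707
= 19.97 MPa

19.97


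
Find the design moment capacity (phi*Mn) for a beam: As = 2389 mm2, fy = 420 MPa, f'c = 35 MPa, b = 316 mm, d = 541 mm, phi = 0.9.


a = As * fy / (0.85 * f'c * b)
= 2389 * 420 / (0.85 * 35 * 316)
= 106.7312 mm
Mn = As * fy * (d - a/2) / 10^6
= 489.2826 kN-m
phi*Mn = 0.9 * 489.2826 = 440.35 kN-m

440.35


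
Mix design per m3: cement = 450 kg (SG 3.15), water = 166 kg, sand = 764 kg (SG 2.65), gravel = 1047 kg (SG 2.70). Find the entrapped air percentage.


Vol cement = 450 / (3.15 * 1000) = 0.142857 m3
Vol water = 166 / 1000 = 0.166 m3
Vol sand = 764 / (2.65 * 1000) = 0.288302 m3
Vol gravel = 1047 / (2.70 * 1000) = 0.387778 m3
Total solid + water volume = 0.984937 m3
Air = (1 - 0.984937) * 100 = 1.51%

1.51


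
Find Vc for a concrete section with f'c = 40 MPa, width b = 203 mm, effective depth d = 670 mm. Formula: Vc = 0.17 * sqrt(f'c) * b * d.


Vc = 0.17 * sqrt(40) * 203 * 670 / 1000
= 146.23 kN

146.23


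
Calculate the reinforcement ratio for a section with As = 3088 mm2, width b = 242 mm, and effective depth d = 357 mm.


rho = As / (b * d)
= 3088 / (242 * 357)
= 0.0357

0.0357


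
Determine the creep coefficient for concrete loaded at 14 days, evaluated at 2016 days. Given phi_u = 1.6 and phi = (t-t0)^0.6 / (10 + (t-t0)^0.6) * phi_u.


dt = 2016 - 14 = 2002
phi = 2002^0.6 / (10 + 2002^0.6) * 1.6
= 1.449

1.449


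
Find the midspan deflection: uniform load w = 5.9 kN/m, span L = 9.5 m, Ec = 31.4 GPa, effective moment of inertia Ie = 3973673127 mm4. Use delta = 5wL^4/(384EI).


Convert: L = 9.5 m = 9500 mm, Ec = 31.4 GPa = 31400 MPa
delta = 5 * 5.9 * 9500^4 / (384 * 31400 * 3973673127)
= 5.01 mm

5.01


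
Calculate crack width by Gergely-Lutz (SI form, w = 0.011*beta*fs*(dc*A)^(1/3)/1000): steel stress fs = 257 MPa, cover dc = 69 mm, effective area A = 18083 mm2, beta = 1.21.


w = 0.011 * beta * fs * (dc * A)^(1/3) / 1000
= 0.011 * 1.21 * 257 * (69 * 18083)^(1/3) / 1000
= 0.368 mm

0.368


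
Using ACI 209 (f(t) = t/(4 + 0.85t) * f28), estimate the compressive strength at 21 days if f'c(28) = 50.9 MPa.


f(21) = 21 / (4 + 0.85 * 21) * 50.9
= 21 / 21.85 * 50.9
= 48.92 MPa

48.92


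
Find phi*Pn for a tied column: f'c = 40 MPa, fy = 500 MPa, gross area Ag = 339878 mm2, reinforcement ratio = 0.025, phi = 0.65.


Ast = rho * Ag = 0.025 * 339878 = 8496.95 mm2
phi*Pn = 0.65 * 0.80 * (0.85 * 40 * (339878 - 8496.95) + 500 * 8496.95) / 1000
= 8068.02 kN

8068.02


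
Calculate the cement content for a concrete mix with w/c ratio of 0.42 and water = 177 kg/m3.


Cement = water / (w/c)
= 177 / 0.42
= 421.4 kg/m3

421.4


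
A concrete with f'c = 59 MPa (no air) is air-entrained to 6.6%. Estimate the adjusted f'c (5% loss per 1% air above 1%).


Strength loss = (6.6 - 1) * 5 = 28.0%
f'c = 59 * (1 - 28.0/100)
= 42.48 MPa

42.48


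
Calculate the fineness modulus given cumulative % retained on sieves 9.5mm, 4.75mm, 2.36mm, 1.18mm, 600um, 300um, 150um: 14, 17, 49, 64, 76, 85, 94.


FM = sum(cumulative % retained) / 100
= 399 / 100
= 3.99

3.99


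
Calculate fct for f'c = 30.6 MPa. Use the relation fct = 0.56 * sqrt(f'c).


fct = 0.56 * sqrt(30.6)
= 0.56 * 5.532
= 3.098 MPa

3.098


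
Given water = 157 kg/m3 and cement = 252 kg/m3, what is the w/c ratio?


w/c = water / cement
w/c = 157 / 252 = 0.623

0.623


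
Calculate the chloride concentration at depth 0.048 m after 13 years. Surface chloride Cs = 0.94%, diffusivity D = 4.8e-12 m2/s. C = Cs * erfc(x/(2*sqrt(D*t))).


t_seconds = 13 * 365.25 * 24 * 3600 = 410248800.0 s
arg = 0.048 / (2 * sqrt(4.8e-12 * 410248800.0))
= 0.5408
erfc(0.5408) = 0.4444
C = 0.94 * 0.4444 = 0.4177%

0.4177


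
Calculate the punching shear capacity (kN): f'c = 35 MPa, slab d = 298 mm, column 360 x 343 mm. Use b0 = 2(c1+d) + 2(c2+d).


b0 = 2*(360 + 298) + 2*(343 + 298) = 2598 mm
Vc = 0.33 * sqrt(35) * 2598 * 298 / 1000
= 1511.48 kN

1511.48


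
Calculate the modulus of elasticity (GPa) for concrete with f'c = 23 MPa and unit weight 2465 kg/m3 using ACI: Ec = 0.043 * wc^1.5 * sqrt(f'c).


Ec = 0.043 * 2465^1.5 * sqrt(23) / 1000
= 25.24 GPa

25.24


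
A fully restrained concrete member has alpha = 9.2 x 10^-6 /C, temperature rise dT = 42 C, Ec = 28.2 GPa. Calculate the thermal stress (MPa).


sigma = alpha * dT * Ec
= 9.2e-6 * 42 * 28.2 * 1000
= 10.896 MPa

10.896


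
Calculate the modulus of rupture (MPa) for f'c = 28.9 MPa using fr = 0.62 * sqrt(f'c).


fr = 0.62 * sqrt(28.9)
= 3.333 MPa

3.333


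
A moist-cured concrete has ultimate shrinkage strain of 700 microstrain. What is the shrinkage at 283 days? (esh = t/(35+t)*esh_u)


esh(283) = 283 / (35 + 283) * 700
= 283 / 318 * 700
= 623.0 microstrain

623.0


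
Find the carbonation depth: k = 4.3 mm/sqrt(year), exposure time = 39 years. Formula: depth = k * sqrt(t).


depth = k * sqrt(t)
= 4.3 * sqrt(39)
= 26.85 mm

26.85


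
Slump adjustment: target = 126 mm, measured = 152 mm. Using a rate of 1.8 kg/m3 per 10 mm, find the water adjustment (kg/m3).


Difference = 126 - 152 = -26 mm
Water adjustment = -26 * 1.8 / 10 = -4.7 kg/m3

-4.7


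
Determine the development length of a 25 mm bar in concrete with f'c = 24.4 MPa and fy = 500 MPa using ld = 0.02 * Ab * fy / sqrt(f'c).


Ab = pi * 25^2 / 4 = 490.874 mm2
ld = 0.02 * 490.874 * 500 / sqrt(24.4)
= 993.7 mm

993.7


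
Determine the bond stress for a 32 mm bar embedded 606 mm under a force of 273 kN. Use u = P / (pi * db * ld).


u = P / (pi * db * ld)
= 273 * 1000 / (pi * 32 * 606)
= 4.481 MPa

4.481


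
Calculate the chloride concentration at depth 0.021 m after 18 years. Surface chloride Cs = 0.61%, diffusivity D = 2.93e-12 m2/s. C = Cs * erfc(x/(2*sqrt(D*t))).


t_seconds = 18 * 365.25 * 24 * 3600 = 568036800.0 s
arg = 0.021 / (2 * sqrt(2.93e-12 * 568036800.0))
= 0.2574
erfc(0.2574) = 0.7159
C = 0.61 * 0.7159 = 0.4367%

0.4367


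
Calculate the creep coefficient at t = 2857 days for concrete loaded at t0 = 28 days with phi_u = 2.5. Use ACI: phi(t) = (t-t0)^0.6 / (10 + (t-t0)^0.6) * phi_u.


dt = 2857 - 28 = 2829
phi = 2829^0.6 / (10 + 2829^0.6) * 2.5
= 2.304

2.304


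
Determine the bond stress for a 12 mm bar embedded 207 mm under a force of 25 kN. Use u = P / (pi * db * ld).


u = P / (pi * db * ld)
= 25 * 1000 / (pi * 12 * 207)
= 3.204 MPa

3.204


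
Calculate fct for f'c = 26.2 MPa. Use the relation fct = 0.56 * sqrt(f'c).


fct = 0.56 * sqrt(26.2)
= 0.56 * 5.119
= 2.866 MPa

2.866


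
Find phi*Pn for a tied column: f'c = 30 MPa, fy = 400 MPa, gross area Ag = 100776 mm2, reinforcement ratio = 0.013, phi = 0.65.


Ast = rho * Ag = 0.013 * 100776 = 1310.088 mm2
phi*Pn = 0.65 * 0.80 * (0.85 * 30 * (100776 - 1310.088) + 400 * 1310.088) / 1000
= 1591.42 kN

1591.42


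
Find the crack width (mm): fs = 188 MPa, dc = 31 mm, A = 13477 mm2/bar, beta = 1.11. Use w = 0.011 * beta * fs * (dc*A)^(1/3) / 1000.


w = 0.011 * beta * fs * (dc * A)^(1/3) / 1000
= 0.011 * 1.11 * 188 * (31 * 13477)^(1/3) / 1000
= 0.172 mm

0.172


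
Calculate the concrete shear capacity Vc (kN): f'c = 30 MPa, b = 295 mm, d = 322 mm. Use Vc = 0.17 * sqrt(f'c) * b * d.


Vc = 0.17 * sqrt(30) * 295 * 322 / 1000
= 88.45 kN

88.45


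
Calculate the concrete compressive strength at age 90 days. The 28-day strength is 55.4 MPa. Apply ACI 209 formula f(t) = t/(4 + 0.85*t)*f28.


f(90) = 90 / (4 + 0.85 * 90) * 55.4
= 90 / 80.5 * 55.4
= 61.94 MPa

61.94


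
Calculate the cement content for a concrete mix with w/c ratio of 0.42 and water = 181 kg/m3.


Cement = water / (w/c)
= 181 / 0.42
= 431.0 kg/m3

431.0


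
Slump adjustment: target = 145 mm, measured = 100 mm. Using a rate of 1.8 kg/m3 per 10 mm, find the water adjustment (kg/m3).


Difference = 145 - 100 = 45 mm
Water adjustment = 45 * 1.8 / 10 = 8.1 kg/m3

8.1


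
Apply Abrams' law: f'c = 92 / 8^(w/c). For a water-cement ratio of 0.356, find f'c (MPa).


f'c = 92 / 8^0.356
= 92 / 2.097
= 43.88 MPa

43.88


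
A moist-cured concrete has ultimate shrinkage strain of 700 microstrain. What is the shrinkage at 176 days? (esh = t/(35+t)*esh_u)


esh(176) = 176 / (35 + 176) * 700
= 176 / 211 * 700
= 583.9 microstrain

583.9


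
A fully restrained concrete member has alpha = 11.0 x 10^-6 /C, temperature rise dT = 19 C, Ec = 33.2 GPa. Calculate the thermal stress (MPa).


sigma = alpha * dT * Ec
= 11.0e-6 * 19 * 33.2 * 1000
= 6.939 MPa

6.939


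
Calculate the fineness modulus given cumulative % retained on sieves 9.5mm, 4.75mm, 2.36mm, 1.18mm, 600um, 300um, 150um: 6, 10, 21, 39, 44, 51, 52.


FM = sum(cumulative % retained) / 100
= 223 / 100
= 2.23

2.23


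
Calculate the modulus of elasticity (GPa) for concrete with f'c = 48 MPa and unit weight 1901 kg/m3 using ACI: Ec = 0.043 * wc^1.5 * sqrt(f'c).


Ec = 0.043 * 1901^1.5 * sqrt(48) / 1000
= 24.69 GPa

24.69


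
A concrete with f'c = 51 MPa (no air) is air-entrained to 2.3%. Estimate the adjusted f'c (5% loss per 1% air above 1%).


Strength loss = (2.3 - 1) * 5 = 6.5%
f'c = 51 * (1 - 6.5/100)
= 47.69 MPa

47.69


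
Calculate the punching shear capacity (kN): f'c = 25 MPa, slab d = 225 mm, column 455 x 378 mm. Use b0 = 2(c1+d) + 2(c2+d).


b0 = 2*(455 + 225) + 2*(378 + 225) = 2566 mm
Vc = 0.33 * sqrt(25) * 2566 * 225 / 1000
= 952.63 kN

952.63


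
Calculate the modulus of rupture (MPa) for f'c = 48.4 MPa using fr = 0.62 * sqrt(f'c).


fr = 0.62 * sqrt(48.4)
= 4.313 MPa

4.313


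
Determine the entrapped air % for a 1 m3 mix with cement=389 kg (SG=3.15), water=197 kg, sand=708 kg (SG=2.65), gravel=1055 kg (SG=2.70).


Vol cement = 389 / (3.15 * 1000) = 0.123492 m3
Vol water = 197 / 1000 = 0.197 m3
Vol sand = 708 / (2.65 * 1000) = 0.26717 m3
Vol gravel = 1055 / (2.70 * 1000) = 0.390741 m3
Total solid + water volume = 0.978403 m3
Air = (1 - 0.978403) * 100 = 2.16%

2.16


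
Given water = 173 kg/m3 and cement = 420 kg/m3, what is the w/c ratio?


w/c = water / cement
w/c = 173 / 420 = 0.412

0.412


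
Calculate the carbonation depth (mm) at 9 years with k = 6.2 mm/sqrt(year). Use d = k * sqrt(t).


depth = k * sqrt(t)
= 6.2 * sqrt(9)
= 18.6 mm

18.6


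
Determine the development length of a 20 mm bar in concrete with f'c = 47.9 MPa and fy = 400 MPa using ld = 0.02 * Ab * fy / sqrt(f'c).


Ab = pi * 20^2 / 4 = 314.159 mm2
ld = 0.02 * 314.159 * 400 / sqrt(47.9)
= 363.1 mm

363.1


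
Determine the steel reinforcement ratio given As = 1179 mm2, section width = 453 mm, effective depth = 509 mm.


rho = As / (b * d)
= 1179 / (453 * 509)
= 0.0051

0.0051


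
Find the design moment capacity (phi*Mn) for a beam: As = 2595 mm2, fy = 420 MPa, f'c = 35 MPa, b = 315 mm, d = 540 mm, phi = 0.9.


a = As * fy / (0.85 * f'c * b)
= 2595 * 420 / (0.85 * 35 * 315)
= 116.3025 mm
Mn = As * fy * (d - a/2) / 10^6
= 525.1669 kN-m
phi*Mn = 0.9 * 525.1669 = 472.65 kN-m

472.65


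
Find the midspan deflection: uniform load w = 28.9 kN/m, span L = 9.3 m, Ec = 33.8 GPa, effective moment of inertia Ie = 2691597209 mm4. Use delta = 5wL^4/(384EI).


Convert: L = 9.3 m = 9300 mm, Ec = 33.8 GPa = 33800 MPa
delta = 5 * 28.9 * 9300^4 / (384 * 33800 * 2691597209)
= 30.94 mm

30.94


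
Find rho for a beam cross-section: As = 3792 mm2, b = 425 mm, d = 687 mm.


rho = As / (b * d)
= 3792 / (425 * 687)
= 0.013

0.013


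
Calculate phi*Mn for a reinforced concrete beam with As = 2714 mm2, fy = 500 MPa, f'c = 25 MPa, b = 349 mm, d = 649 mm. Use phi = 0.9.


a = As * fy / (0.85 * f'c * b)
= 2714 * 500 / (0.85 * 25 * 349)
= 182.9766 mm
Mn = As * fy * (d - a/2) / 10^6
= 756.5434 kN-m
phi*Mn = 0.9 * 756.5434 = 680.89 kN-m

680.89


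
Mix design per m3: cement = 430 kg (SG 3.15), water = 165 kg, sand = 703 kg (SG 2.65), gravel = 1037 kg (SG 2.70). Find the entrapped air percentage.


Vol cement = 430 / (3.15 * 1000) = 0.136508 m3
Vol water = 165 / 1000 = 0.165 m3
Vol sand = 703 / (2.65 * 1000) = 0.265283 m3
Vol gravel = 1037 / (2.70 * 1000) = 0.384074 m3
Total solid + water volume = 0.950865 m3
Air = (1 - 0.950865) * 100 = 4.91%

4.91


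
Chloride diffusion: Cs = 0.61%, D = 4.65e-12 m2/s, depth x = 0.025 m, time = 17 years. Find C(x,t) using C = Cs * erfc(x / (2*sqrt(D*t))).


t_seconds = 17 * 365.25 * 24 * 3600 = 536479200.0 s
arg = 0.025 / (2 * sqrt(4.65e-12 * 536479200.0))
= 0.2503
erfc(0.2503) = 0.7234
C = 0.61 * 0.7234 = 0.4413%

0.4413


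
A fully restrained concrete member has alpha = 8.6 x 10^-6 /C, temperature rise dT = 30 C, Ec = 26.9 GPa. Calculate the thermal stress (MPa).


sigma = alpha * dT * Ec
= 8.6e-6 * 30 * 26.9 * 1000
= 6.94 MPa

6.94


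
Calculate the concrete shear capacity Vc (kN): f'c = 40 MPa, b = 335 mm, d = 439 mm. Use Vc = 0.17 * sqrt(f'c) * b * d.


Vc = 0.17 * sqrt(40) * 335 * 439 / 1000
= 158.12 kN

158.12


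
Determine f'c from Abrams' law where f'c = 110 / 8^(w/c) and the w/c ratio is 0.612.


f'c = 110 / 8^0.612
= 110 / 3.57
= 30.81 MPa

30.81


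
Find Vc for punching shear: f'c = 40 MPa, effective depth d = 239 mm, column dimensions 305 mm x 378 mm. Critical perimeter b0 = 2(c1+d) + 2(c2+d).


b0 = 2*(305 + 239) + 2*(378 + 239) = 2322 mm
Vc = 0.33 * sqrt(40) * 2322 * 239 / 1000
= 1158.25 kN

1158.25


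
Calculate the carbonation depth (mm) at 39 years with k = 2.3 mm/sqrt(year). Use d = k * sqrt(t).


depth = k * sqrt(t)
= 2.3 * sqrt(39)
= 14.36 mm

14.36


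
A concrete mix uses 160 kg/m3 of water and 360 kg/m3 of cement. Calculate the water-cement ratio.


w/c = water / cement
w/c = 160 / 360 = 0.444

0.444


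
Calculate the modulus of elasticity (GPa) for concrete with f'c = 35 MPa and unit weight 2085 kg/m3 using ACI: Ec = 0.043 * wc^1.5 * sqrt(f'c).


Ec = 0.043 * 2085^1.5 * sqrt(35) / 1000
= 24.22 GPa

24.22


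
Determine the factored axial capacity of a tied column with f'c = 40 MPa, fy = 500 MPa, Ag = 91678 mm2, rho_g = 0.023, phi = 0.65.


Ast = rho * Ag = 0.023 * 91678 = 2108.594 mm2
phi*Pn = 0.65 * 0.80 * (0.85 * 40 * (91678 - 2108.594) + 500 * 2108.594) / 1000
= 2131.82 kN

2131.82


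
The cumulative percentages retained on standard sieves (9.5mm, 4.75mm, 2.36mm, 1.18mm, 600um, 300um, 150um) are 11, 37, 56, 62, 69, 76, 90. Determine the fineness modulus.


FM = sum(cumulative % retained) / 100
= 401 / 100
= 4.01

4.01


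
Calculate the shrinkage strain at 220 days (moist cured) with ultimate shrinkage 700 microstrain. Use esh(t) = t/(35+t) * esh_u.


esh(220) = 220 / (35 + 220) * 700
= 220 / 255 * 700
= 603.9 microstrain

603.9


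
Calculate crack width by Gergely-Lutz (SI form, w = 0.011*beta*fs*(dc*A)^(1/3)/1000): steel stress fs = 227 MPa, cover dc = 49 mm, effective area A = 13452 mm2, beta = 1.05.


w = 0.011 * beta * fs * (dc * A)^(1/3) / 1000
= 0.011 * 1.05 * 227 * (49 * 13452)^(1/3) / 1000
= 0.228 mm

0.228


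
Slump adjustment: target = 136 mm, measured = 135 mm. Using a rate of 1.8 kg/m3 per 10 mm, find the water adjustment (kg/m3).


Difference = 136 - 135 = 1 mm
Water adjustment = 1 * 1.8 / 10 = 0.2 kg/m3

0.2


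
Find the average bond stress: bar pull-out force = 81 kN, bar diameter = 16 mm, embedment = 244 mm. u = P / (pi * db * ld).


u = P / (pi * db * ld)
= 81 * 1000 / (pi * 16 * 244)
= 6.604 MPa

6.604


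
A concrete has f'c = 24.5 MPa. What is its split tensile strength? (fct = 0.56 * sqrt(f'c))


fct = 0.56 * sqrt(24.5)
= 0.56 * 4.95
= 2.772 MPa

2.772


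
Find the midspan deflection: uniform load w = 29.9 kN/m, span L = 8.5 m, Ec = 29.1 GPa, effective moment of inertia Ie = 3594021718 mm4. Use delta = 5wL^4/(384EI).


Convert: L = 8.5 m = 8500 mm, Ec = 29.1 GPa = 29100 MPa
delta = 5 * 29.9 * 8500^4 / (384 * 29100 * 3594021718)
= 19.43 mm

19.43


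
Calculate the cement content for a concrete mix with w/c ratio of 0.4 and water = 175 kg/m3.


Cement = water / (w/c)
= 175 / 0.4
= 437.5 kg/m3

437.5


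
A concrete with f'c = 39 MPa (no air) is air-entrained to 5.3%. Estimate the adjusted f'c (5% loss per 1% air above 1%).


Strength loss = (5.3 - 1) * 5 = 21.5%
f'c = 39 * (1 - 21.5/100)
= 30.62 MPa

30.62


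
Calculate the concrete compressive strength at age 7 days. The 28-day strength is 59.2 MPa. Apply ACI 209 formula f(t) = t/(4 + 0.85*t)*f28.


f(7) = 7 / (4 + 0.85 * 7) * 59.2
= 7 / 9.95 * 59.2
= 41.65 MPa

41.65


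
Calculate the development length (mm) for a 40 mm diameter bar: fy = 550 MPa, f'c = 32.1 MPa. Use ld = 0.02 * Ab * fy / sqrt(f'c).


Ab = pi * 40^2 / 4 = 1256.637 mm2
ld = 0.02 * 1256.637 * 550 / sqrt(32.1)
= 2439.8 mm

2439.8


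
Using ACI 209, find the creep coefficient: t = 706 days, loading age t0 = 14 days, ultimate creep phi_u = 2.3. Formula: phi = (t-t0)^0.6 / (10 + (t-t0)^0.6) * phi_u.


dt = 706 - 14 = 692
phi = 692^0.6 / (10 + 692^0.6) * 2.3
= 1.92

1.92


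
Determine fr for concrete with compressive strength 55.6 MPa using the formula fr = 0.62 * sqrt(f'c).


fr = 0.62 * sqrt(55.6)
= 4.623 MPa

4.623


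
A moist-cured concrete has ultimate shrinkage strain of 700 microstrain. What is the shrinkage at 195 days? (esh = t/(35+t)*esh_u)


esh(195) = 195 / (35 + 195) * 700
= 195 / 230 * 700
= 593.5 microstrain

593.5


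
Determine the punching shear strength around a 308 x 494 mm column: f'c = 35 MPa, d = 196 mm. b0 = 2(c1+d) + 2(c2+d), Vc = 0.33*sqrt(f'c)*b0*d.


b0 = 2*(308 + 196) + 2*(494 + 196) = 2388 mm
Vc = 0.33 * sqrt(35) * 2388 * 196 / 1000
= 913.77 kN

913.77


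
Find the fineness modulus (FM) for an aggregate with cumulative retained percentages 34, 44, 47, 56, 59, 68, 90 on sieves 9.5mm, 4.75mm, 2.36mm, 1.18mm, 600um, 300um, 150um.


FM = sum(cumulative % retained) / 100
= 398 / 100
= 3.98

3.98


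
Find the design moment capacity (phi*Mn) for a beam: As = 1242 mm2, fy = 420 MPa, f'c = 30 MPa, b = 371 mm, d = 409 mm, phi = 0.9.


a = As * fy / (0.85 * f'c * b)
= 1242 * 420 / (0.85 * 30 * 371)
= 55.1387 mm
Mn = As * fy * (d - a/2) / 10^6
= 198.9695 kN-m
phi*Mn = 0.9 * 198.9695 = 179.07 kN-m

179.07


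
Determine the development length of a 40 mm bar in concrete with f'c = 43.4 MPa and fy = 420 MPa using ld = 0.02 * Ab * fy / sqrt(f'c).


Ab = pi * 40^2 / 4 = 1256.637 mm2
ld = 0.02 * 1256.637 * 420 / sqrt(43.4)
= 1602.3 mm

1602.3


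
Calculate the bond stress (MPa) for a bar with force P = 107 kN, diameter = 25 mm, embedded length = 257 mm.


u = P / (pi * db * ld)
= 107 * 1000 / (pi * 25 * 257)
= 5.301 MPa

5.301


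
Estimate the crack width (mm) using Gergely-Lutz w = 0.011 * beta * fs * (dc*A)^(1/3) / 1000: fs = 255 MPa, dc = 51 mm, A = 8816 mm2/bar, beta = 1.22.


w = 0.011 * beta * fs * (dc * A)^(1/3) / 1000
= 0.011 * 1.22 * 255 * (51 * 8816)^(1/3) / 1000
= 0.262 mm

0.262


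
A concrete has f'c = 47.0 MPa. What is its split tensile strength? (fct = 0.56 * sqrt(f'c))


fct = 0.56 * sqrt(47.0)
= 0.56 * 6.856
= 3.839 MPa

3.839


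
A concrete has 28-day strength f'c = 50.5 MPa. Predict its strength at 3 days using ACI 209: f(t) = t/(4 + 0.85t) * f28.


f(3) = 3 / (4 + 0.85 * 3) * 50.5
= 3 / 6.55 * 50.5
= 23.13 MPa

23.13


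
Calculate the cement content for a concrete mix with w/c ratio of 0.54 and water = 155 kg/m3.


Cement = water / (w/c)
= 155 / 0.54
= 287.0 kg/m3

287.0


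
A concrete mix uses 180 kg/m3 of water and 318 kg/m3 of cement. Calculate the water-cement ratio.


w/c = water / cement
w/c = 180 / 318 = 0.566

0.566


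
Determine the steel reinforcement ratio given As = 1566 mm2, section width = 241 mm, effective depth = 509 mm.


rho = As / (b * d)
= 1566 / (241 * 509)
= 0.0128

0.0128


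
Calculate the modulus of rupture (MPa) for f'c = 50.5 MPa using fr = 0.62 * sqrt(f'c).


fr = 0.62 * sqrt(50.5)
= 4.406 MPa

4.406


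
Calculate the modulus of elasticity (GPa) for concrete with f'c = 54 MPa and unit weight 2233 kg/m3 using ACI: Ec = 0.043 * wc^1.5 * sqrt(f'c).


Ec = 0.043 * 2233^1.5 * sqrt(54) / 1000
= 33.34 GPa

33.34


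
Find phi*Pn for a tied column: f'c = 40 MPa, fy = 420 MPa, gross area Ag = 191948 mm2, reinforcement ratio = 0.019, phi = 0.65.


Ast = rho * Ag = 0.019 * 191948 = 3647.012 mm2
phi*Pn = 0.65 * 0.80 * (0.85 * 40 * (191948 - 3647.012) + 420 * 3647.012) / 1000
= 4125.67 kN

4125.67


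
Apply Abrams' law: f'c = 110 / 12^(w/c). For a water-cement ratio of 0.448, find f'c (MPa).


f'c = 110 / 12^0.448
= 110 / 3.044
= 36.13 MPa

36.13


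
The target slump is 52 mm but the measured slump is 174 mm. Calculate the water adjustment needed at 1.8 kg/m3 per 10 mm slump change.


Difference = 52 - 174 = -122 mm
Water adjustment = -122 * 1.8 / 10 = -22.0 kg/m3

-22.0


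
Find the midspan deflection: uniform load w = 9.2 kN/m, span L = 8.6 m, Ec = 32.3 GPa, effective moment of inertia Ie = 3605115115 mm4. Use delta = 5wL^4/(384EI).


Convert: L = 8.6 m = 8600 mm, Ec = 32.3 GPa = 32300 MPa
delta = 5 * 9.2 * 8600^4 / (384 * 32300 * 3605115115)
= 5.63 mm

5.63


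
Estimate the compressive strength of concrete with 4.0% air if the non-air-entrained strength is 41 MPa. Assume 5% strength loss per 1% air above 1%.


Strength loss = (4.0 - 1) * 5 = 15.0%
f'c = 41 * (1 - 15.0/100)
= 34.85 MPa

34.85


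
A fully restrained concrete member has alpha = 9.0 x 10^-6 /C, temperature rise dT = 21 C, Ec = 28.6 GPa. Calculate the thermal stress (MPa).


sigma = alpha * dT * Ec
= 9.0e-6 * 21 * 28.6 * 1000
= 5.405 MPa

5.405


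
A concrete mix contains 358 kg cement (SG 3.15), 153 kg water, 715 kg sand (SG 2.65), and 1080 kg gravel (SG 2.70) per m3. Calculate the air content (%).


Vol cement = 358 / (3.15 * 1000) = 0.113651 m3
Vol water = 153 / 1000 = 0.153 m3
Vol sand = 715 / (2.65 * 1000) = 0.269811 m3
Vol gravel = 1080 / (2.70 * 1000) = 0.4 m3
Total solid + water volume = 0.936462 m3
Air = (1 - 0.936462) * 100 = 6.35%

6.35


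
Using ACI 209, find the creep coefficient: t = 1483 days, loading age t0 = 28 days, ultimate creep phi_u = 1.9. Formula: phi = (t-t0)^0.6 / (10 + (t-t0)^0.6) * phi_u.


dt = 1483 - 28 = 1455
phi = 1455^0.6 / (10 + 1455^0.6) * 1.9
= 1.687

1.687


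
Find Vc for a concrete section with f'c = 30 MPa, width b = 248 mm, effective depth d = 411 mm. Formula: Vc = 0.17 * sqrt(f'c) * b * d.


Vc = 0.17 * sqrt(30) * 248 * 411 / 1000
= 94.91 kN

94.91


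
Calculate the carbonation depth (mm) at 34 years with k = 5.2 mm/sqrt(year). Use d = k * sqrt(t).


depth = k * sqrt(t)
= 5.2 * sqrt(34)
= 30.32 mm

30.32


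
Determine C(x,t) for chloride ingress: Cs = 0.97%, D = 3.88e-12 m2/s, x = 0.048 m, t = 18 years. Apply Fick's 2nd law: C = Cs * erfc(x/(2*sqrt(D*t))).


t_seconds = 18 * 365.25 * 24 * 3600 = 568036800.0 s
arg = 0.048 / (2 * sqrt(3.88e-12 * 568036800.0))
= 0.5112
erfc(0.5112) = 0.4697
C = 0.97 * 0.4697 = 0.4556%

0.4556


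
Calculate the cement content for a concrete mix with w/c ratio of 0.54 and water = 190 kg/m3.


Cement = water / (w/c)
= 190 / 0.54
= 351.9 kg/m3

351.9


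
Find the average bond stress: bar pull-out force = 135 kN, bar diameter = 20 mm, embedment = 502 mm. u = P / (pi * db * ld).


u = P / (pi * db * ld)
= 135 * 1000 / (pi * 20 * 502)
= 4.28 MPa

4.28


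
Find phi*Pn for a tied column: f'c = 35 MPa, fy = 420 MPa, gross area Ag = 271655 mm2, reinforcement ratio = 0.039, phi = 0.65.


Ast = rho * Ag = 0.039 * 271655 = 10594.545 mm2
phi*Pn = 0.65 * 0.80 * (0.85 * 35 * (271655 - 10594.545) + 420 * 10594.545) / 1000
= 6352.45 kN

6352.45


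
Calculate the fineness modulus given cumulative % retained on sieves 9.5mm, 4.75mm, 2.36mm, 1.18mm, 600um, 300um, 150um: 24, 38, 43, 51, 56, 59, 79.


FM = sum(cumulative % retained) / 100
= 350 / 100
= 3.5

3.5


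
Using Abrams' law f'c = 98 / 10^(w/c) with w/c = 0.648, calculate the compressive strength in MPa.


f'c = 98 / 10^0.648
= 98 / 4.446
= 22.04 MPa

22.04


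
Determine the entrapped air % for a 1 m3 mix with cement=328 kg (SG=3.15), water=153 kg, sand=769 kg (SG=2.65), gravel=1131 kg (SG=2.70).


Vol cement = 328 / (3.15 * 1000) = 0.104127 m3
Vol water = 153 / 1000 = 0.153 m3
Vol sand = 769 / (2.65 * 1000) = 0.290189 m3
Vol gravel = 1131 / (2.70 * 1000) = 0.418889 m3
Total solid + water volume = 0.966205 m3
Air = (1 - 0.966205) * 100 = 3.38%

3.38


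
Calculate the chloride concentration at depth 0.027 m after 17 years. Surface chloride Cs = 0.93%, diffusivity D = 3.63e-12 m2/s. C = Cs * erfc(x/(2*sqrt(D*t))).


t_seconds = 17 * 365.25 * 24 * 3600 = 536479200.0 s
arg = 0.027 / (2 * sqrt(3.63e-12 * 536479200.0))
= 0.3059
erfc(0.3059) = 0.6653
C = 0.93 * 0.6653 = 0.6187%

0.6187


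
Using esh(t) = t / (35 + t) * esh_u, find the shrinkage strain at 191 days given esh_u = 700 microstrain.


esh(191) = 191 / (35 + 191) * 700
= 191 / 226 * 700
= 591.6 microstrain

591.6


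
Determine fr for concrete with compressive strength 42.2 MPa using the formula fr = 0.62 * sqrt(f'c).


fr = 0.62 * sqrt(42.2)
= 4.028 MPa

4.028


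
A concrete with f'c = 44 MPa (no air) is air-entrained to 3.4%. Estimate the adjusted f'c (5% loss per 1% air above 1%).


Strength loss = (3.4 - 1) * 5 = 12.0%
f'c = 44 * (1 - 12.0/100)
= 38.72 MPa

38.72


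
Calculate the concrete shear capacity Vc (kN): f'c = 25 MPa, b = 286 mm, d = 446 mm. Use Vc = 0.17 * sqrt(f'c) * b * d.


Vc = 0.17 * sqrt(25) * 286 * 446 / 1000
= 108.42 kN

108.42


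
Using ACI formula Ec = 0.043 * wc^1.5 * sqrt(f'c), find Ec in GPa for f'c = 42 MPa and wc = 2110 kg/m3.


Ec = 0.043 * 2110^1.5 * sqrt(42) / 1000
= 27.01 GPa

27.01


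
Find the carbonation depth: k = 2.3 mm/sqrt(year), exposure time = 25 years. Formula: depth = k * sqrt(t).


depth = k * sqrt(t)
= 2.3 * sqrt(25)
= 11.5 mm

11.5


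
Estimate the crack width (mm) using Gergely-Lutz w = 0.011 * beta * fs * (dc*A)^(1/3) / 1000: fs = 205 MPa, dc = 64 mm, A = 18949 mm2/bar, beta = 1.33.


w = 0.011 * beta * fs * (dc * A)^(1/3) / 1000
= 0.011 * 1.33 * 205 * (64 * 18949)^(1/3) / 1000
= 0.32 mm

0.32


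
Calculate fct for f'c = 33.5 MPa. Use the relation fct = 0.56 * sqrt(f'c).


fct = 0.56 * sqrt(33.5)
= 0.56 * 5.788
= 3.241 MPa

3.241


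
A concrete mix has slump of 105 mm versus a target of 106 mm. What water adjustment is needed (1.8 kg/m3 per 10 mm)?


Difference = 106 - 105 = 1 mm
Water adjustment = 1 * 1.8 / 10 = 0.2 kg/m3

0.2


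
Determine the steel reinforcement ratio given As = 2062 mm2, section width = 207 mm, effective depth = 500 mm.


rho = As / (b * d)
= 2062 / (207 * 500)
= 0.0199

0.0199


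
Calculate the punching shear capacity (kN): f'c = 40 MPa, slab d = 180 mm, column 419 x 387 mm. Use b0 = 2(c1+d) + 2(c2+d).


b0 = 2*(419 + 180) + 2*(387 + 180) = 2332 mm
Vc = 0.33 * sqrt(40) * 2332 * 180 / 1000
= 876.08 kN

876.08


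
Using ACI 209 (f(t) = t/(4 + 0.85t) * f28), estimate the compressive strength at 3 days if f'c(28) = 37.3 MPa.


f(3) = 3 / (4 + 0.85 * 3) * 37.3
= 3 / 6.55 * 37.3
= 17.08 MPa

17.08


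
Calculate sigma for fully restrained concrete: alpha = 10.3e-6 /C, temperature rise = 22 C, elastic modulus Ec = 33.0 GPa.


sigma = alpha * dT * Ec
= 10.3e-6 * 22 * 33.0 * 1000
= 7.478 MPa

7.478


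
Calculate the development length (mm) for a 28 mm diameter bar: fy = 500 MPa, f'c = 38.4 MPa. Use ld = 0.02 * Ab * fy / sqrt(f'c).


Ab = pi * 28^2 / 4 = 615.752 mm2
ld = 0.02 * 615.752 * 500 / sqrt(38.4)
= 993.7 mm

993.7


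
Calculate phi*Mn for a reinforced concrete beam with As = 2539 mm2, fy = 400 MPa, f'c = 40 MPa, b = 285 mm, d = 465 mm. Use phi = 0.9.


a = As * fy / (0.85 * f'c * b)
= 2539 * 400 / (0.85 * 40 * 285)
= 104.8091 mm
Mn = As * fy * (d - a/2) / 10^6
= 419.0319 kN-m
phi*Mn = 0.9 * 419.0319 = 377.13 kN-m

377.13


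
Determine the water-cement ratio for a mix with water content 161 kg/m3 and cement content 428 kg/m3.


w/c = water / cement
w/c = 161 / 428 = 0.376

0.376


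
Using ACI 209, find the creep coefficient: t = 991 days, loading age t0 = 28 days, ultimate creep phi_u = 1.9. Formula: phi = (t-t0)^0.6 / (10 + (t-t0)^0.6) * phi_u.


dt = 991 - 28 = 963
phi = 963^0.6 / (10 + 963^0.6) * 1.9
= 1.635

1.635
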